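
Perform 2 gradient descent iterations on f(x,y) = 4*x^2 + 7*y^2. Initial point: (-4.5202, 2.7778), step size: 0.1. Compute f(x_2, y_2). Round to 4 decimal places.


Gradient descent on f(x,y) = 4*x^2 + 7*y^2.
Starting point: (-4.5202, 2.7778), alpha = 0.1
Step 1: grad_x = 2*4*-4.5202 = -36.1616, grad_y = 2*7*2.7778 = 38.8892
  x_1 = -4.5202 - 0.1*-36.1616 = -0.904
  y_1 = 2.7778 - 0.1*38.8892 = -1.1111
Step 2: grad_x = 2*4*-0.904 = -7.2323, grad_y = 2*7*-1.1111 = -15.5557
  x_2 = -0.904 - 0.1*-7.2323 = -0.1808
  y_2 = -1.1111 - 0.1*-15.5557 = 0.4444
f(-0.1808, 0.4444) = 4*(-0.1808)^2 + 7*0.4444^2 = 1.5135


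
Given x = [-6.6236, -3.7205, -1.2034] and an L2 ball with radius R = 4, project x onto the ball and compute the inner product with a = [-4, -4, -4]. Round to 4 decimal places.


Step 1: Compute ||x|| (intermediates to 6 decimals).
||x|| = sqrt((-6.6236)^2 + (-3.7205)^2 + (-1.2034)^2) = 7.691708
Step 2: Project.
Since ||x|| > R, scale = R/||x|| = 4/7.691708 = 0.520041, proj(x) = scale * x
proj(x) = [-3.444544, -1.934813, -0.625817]
Step 3: Dot product.
a^T * proj(x) = -4*(-3.444544) - 4*(-1.934813) - 4*(-0.625817) = 24.0207


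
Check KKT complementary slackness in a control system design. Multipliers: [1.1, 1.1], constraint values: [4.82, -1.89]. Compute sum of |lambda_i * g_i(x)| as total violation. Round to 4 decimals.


KKT complementary slackness check:
lambda_1 * g_1 = 1.1 * 4.82 = 5.302
lambda_2 * g_2 = 1.1 * -1.89 = -2.079
Total violation = 5.302 + 2.079 = 7.381


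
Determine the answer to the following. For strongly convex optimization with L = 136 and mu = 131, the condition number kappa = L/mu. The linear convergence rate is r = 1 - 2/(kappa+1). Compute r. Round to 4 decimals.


Step 1: Compute the condition number.
kappa = L/mu = 136/131 = 1.0382
Step 2: Compute the convergence rate.
r = 1 - 2/(kappa + 1) = 1 - 2*mu/(L + mu) = (L - mu)/(L + mu) = 5/267 = 0.0187


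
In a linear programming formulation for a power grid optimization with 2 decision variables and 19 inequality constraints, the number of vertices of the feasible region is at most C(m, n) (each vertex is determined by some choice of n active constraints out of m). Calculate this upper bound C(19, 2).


Each vertex corresponds to some choice of n active constraints out of m, so the number of vertices is at most C(m, n) = m! / (n!(m-n)!).
m = 19, n = 2
Numerator: 19 * 18
Denominator: 2! = 2
C(19, 2) = 171


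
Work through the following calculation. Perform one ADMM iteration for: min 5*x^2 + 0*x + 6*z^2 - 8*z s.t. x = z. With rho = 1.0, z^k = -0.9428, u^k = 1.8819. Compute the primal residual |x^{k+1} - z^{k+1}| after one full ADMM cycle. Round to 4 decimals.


ADMM iteration with rho = 1.0, z^k = -0.9428, u^k = 1.8819
Step 1: x-update.
Minimize 5*x^2 + 0*x + (1.0/2)*(x + 0.9428 + 1.8819)^2
FOC: (2*5 + 1.0)*x = 0 + 1.0*(-0.9428 - 1.8819)
x^{k+1} = -0.2568
Step 2: z-update.
Minimize 6*z^2 - 8*z + (1.0/2)*(-0.2568 - z + 1.8819)^2
FOC: (2*6 + 1.0)*z = 8 + 1.0*(-0.2568 + 1.8819)
z^{k+1} = 0.7404
Step 3: u-update.
u^{k+1} = 1.8819 - 0.2568 - 0.7404 = 0.8847
Step 4: Primal residual = |-0.2568 - 0.7404| = 0.9972


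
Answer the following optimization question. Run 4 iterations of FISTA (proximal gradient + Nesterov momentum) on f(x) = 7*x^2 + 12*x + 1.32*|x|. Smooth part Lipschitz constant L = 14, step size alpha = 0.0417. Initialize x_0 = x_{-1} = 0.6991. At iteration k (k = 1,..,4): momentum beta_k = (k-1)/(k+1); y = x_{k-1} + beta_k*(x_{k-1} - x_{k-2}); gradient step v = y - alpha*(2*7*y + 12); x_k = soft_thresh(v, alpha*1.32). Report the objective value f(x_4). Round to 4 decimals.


FISTA on f(x) = 7*x^2 + 12*x + 1.32*|x|
L = 14, alpha = 0.0417
Iteration 1: beta = 0.0, y = 0.6991 + 0.0*(0.6991 - 0.6991) = 0.6991
  grad(y) = 21.7874, v = y - alpha*grad = -0.2094
  prox(v) = soft_thresh(-0.2094, 0.055) = -0.1544
Iteration 2: beta = 0.3333, y = -0.1544 + 0.3333*(-0.1544 - 0.6991) = -0.4389
  grad(y) = 5.8556, v = y - alpha*grad = -0.6831
  prox(v) = soft_thresh(-0.6831, 0.055) = -0.628
Iteration 3: beta = 0.5, y = -0.628 + 0.5*(-0.628 + 0.1544) = -0.8648
  grad(y) = -0.1077, v = y - alpha*grad = -0.8603
  prox(v) = soft_thresh(-0.8603, 0.055) = -0.8053
Iteration 4: beta = 0.6, y = -0.8053 + 0.6*(-0.8053 + 0.628) = -0.9117
  grad(y) = -0.7634, v = y - alpha*grad = -0.8798
  prox(v) = soft_thresh(-0.8798, 0.055) = -0.8248
f(x_4) = 7*(-0.8248)^2 + 12*(-0.8248) + 1.32*|-0.8248| = -4.0468


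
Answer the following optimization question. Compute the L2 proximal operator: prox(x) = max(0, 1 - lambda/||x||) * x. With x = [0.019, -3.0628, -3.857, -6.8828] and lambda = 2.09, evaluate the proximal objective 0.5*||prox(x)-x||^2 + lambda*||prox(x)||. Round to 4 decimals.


Step 1: Compute ||x||.
||x|| = 8.4635
Step 2: Compute scaling factor.
scale = max(0, 1 - 2.09/8.4635) = 0.7531
Step 3: prox(x) = [0.0143, -2.3065, -2.9045, -5.1831]
||prox(x)|| = 6.3735
Step 4: Proximal objective.
0.5*||prox-x||^2 = 2.1841
lambda*||prox|| = 13.3206
Total = 15.5046


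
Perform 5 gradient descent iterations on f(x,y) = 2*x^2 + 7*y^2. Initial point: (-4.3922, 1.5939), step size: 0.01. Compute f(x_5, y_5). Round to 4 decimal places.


Gradient descent on f(x,y) = 2*x^2 + 7*y^2.
Starting point: (-4.3922, 1.5939), alpha = 0.01
Step 1: grad_x = 2*2*-4.3922 = -17.5688, grad_y = 2*7*1.5939 = 22.3146
  x_1 = -4.3922 - 0.01*-17.5688 = -4.2165
  y_1 = 1.5939 - 0.01*22.3146 = 1.3708
Step 2: grad_x = 2*2*-4.2165 = -16.866, grad_y = 2*7*1.3708 = 19.1906
  x_2 = -4.2165 - 0.01*-16.866 = -4.0479
  y_2 = 1.3708 - 0.01*19.1906 = 1.1788
Step 3: grad_x = 2*2*-4.0479 = -16.1914, grad_y = 2*7*1.1788 = 16.5039
  x_3 = -4.0479 - 0.01*-16.1914 = -3.8859
  y_3 = 1.1788 - 0.01*16.5039 = 1.0138
Step 4: grad_x = 2*2*-3.8859 = -15.5437, grad_y = 2*7*1.0138 = 14.1933
  x_4 = -3.8859 - 0.01*-15.5437 = -3.7305
  y_4 = 1.0138 - 0.01*14.1933 = 0.8719
Step 5: grad_x = 2*2*-3.7305 = -14.922, grad_y = 2*7*0.8719 = 12.2063
  x_5 = -3.7305 - 0.01*-14.922 = -3.5813
  y_5 = 0.8719 - 0.01*12.2063 = 0.7498
f(-3.5813, 0.7498) = 2*(-3.5813)^2 + 7*0.7498^2 = 29.5867


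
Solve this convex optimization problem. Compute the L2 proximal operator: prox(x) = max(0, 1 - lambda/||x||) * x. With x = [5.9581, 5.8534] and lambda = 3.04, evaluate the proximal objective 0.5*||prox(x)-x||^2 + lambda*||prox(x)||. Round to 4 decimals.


Step 1: Compute ||x||.
||x|| = 8.3523
Step 2: Compute scaling factor.
scale = max(0, 1 - 3.04/8.3523) = 0.636
Step 3: prox(x) = [3.7895, 3.7229]
||prox(x)|| = 5.3123
Step 4: Proximal objective.
0.5*||prox-x||^2 = 4.6208
lambda*||prox|| = 16.1494
Total = 20.7703


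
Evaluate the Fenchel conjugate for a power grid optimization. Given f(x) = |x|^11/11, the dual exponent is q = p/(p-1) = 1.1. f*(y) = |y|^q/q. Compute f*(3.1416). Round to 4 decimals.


The conjugate exponent q satisfies 1/p + 1/q = 1.
p = 11, so q = 11/(11 - 1) = 1.1
|y|^q = 3.1416^1.1 = 3.5226
f*(3.1416) = 3.5226 / 1.1 = 3.2024


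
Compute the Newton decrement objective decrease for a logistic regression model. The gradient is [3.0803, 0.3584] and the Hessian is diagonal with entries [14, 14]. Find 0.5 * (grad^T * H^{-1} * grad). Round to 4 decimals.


Step 1: H is diagonal, so H^(-1) * g = [0.22, 0.0256].
Step 2: g^T H^(-1) g = sum_i g_i^2 / H_ii
  = (3.0803)^2/14 + (0.3584)^2/14
  = 0.6777 + 0.0092 = 0.6869
Step 3: Objective decrease = 0.5 * g^T H^(-1) g = 0.3435


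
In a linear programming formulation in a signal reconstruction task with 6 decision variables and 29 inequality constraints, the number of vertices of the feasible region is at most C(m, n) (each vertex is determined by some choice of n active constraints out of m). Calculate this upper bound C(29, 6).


Each vertex corresponds to some choice of n active constraints out of m, so the number of vertices is at most C(m, n) = m! / (n!(m-n)!).
m = 29, n = 6
Numerator: 29 * 28 * 27 * 26 * 25 * 24
Denominator: 6! = 720
C(29, 6) = 475020


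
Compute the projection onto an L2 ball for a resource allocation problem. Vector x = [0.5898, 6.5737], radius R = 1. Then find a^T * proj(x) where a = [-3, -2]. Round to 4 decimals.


Step 1: Compute ||x|| (intermediates to 6 decimals).
||x|| = sqrt(0.5898^2 + 6.5737^2) = 6.600106
Step 2: Project.
Since ||x|| > R, scale = R/||x|| = 1/6.600106 = 0.151513, proj(x) = scale * x
proj(x) = [0.089362, 0.996001]
Step 3: Dot product.
a^T * proj(x) = -3*0.089362 - 2*0.996001 = -2.2601


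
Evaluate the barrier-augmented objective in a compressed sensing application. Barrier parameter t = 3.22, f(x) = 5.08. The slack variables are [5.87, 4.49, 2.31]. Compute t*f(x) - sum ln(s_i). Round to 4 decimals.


Step 1: Compute log-barrier.
ln values: [1.7699, 1.5019, 0.8372]
phi = -(1.7699 + 1.5019 + 0.8372) = -4.109
Step 2: Compute augmented objective.
t*f(x) = 3.22*5.08 = 16.3576
Total = 16.3576 - 4.109 = 12.2486


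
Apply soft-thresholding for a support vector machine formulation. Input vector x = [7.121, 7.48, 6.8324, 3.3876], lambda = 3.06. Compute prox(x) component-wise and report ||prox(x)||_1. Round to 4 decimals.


Soft-thresholding with lambda = 3.06:
prox(7.121) = sign(7.121)*max(|7.121| - 3.06, 0) = 4.061
prox(7.48) = sign(7.48)*max(|7.48| - 3.06, 0) = 4.42
prox(6.8324) = sign(6.8324)*max(|6.8324| - 3.06, 0) = 3.7724
prox(3.3876) = sign(3.3876)*max(|3.3876| - 3.06, 0) = 0.3276
prox(x) = [4.061, 4.42, 3.7724, 0.3276]
||prox(x)||_1 = 4.061 + 4.42 + 3.7724 + 0.3276 = 12.581


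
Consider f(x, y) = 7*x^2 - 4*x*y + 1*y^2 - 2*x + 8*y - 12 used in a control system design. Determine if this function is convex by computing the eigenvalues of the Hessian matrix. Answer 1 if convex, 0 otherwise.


The Hessian of f(x,y) = 7*x^2 - 4*x*y + 1*y^2 - 2*x + 8*y - 12 is:
H = [[14, -4], [-4, 2]]
Trace = 14 + 2 = 16
Determinant = 14*2 - (-4)^2 = 12
Discriminant = (16)^2 - 4*12 = 208.0
Eigenvalues: lambda_1 = 0.7889, lambda_2 = 15.2111
The function is convex.

1


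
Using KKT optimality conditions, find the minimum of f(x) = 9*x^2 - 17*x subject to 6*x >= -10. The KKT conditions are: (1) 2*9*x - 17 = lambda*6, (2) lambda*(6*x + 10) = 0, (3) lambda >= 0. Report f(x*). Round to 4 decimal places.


Step 1: Try lambda = 0 (constraint inactive).
Stationarity: 2*9*x - 17 = 0
x* = 17/(2*9) = 17/18 = 0.9444 (rounded; the exact value 17/18 is used below)
Check constraint: 6*0.9444 = 5.6664 >= -10 -- satisfied.
Step 2: Compute optimal value.
f(x*) = 9*(17/18)^2 - 17*(17/18) = -8.0278


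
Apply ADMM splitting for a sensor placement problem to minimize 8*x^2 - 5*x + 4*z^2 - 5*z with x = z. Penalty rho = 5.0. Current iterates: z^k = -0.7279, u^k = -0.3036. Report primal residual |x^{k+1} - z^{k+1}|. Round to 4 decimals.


ADMM iteration with rho = 5.0, z^k = -0.7279, u^k = -0.3036
Step 1: x-update.
Minimize 8*x^2 - 5*x + (5.0/2)*(x + 0.7279 - 0.3036)^2
FOC: (2*8 + 5.0)*x = 5 + 5.0*(-0.7279 + 0.3036)
x^{k+1} = 0.1371
Step 2: z-update.
Minimize 4*z^2 - 5*z + (5.0/2)*(0.1371 - z - 0.3036)^2
FOC: (2*4 + 5.0)*z = 5 + 5.0*(0.1371 - 0.3036)
z^{k+1} = 0.3206
Step 3: u-update.
u^{k+1} = -0.3036 + 0.1371 - 0.3206 = -0.4871
Step 4: Primal residual = |0.1371 - 0.3206| = 0.1835


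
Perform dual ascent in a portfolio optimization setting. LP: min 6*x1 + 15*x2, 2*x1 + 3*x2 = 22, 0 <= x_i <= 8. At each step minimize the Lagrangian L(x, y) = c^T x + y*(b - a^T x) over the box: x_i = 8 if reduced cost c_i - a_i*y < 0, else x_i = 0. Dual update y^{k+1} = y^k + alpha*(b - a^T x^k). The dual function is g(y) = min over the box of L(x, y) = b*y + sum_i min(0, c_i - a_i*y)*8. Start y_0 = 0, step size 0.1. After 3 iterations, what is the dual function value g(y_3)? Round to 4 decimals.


Dual ascent for LP: min 6*x1 + 15*x2, 2*x1 + 3*x2 = 22, 0 <= x_i <= 8
Step 1: y^k = 0.0, reduced costs: (6.0, 15.0)
  x^k = (0.0, 0.0), subgradient = b - a^T x = 22.0
  y^{k+1} = 0.0 + 0.1*22.0 = 2.2
Step 2: y^k = 2.2, reduced costs: (1.6, 8.4)
  x^k = (0.0, 0.0), subgradient = b - a^T x = 22.0
  y^{k+1} = 2.2 + 0.1*22.0 = 4.4
Step 3: y^k = 4.4, reduced costs: (-2.8, 1.8)
  x^k = (8.0, 0.0), subgradient = b - a^T x = 6.0
  y^{k+1} = 4.4 + 0.1*6.0 = 5.0
Dual objective at y_3 = 5.0: reduced costs (-4.0, 0.0), box minimizer x = (8.0, 0.0)
g(y_3) = b*y + (c1 - a1*y)*x1 + (c2 - a2*y)*x2 = 22*5.0 + (-4.0)*8.0 + 0.0*0.0 = 110.0 - 32.0 + 0.0 = 78.0


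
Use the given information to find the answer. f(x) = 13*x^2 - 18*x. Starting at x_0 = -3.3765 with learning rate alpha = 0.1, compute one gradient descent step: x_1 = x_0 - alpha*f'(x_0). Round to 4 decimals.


We compute the gradient at x_0 and apply the update.
f'(x) = 26*x - 18
f'(-3.3765) = 26*-3.3765 - 18 = -105.789
x_1 = -3.3765 - 0.1*-105.789 = 7.2024


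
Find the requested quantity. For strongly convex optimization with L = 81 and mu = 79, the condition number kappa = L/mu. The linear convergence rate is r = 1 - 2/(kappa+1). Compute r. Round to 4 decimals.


Step 1: Compute the condition number.
kappa = L/mu = 81/79 = 1.0253
Step 2: Compute the convergence rate.
r = 1 - 2/(kappa + 1) = 1 - 2*mu/(L + mu) = (L - mu)/(L + mu) = 2/160 = 0.0125


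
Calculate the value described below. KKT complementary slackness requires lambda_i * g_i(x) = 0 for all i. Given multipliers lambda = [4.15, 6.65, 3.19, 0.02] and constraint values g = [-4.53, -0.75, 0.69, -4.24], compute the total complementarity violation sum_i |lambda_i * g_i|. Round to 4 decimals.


KKT complementary slackness check:
lambda_1 * g_1 = 4.15 * -4.53 = -18.7995
lambda_2 * g_2 = 6.65 * -0.75 = -4.9875
lambda_3 * g_3 = 3.19 * 0.69 = 2.2011
lambda_4 * g_4 = 0.02 * -4.24 = -0.0848
Total violation = 18.7995 + 4.9875 + 2.2011 + 0.0848 = 26.0729


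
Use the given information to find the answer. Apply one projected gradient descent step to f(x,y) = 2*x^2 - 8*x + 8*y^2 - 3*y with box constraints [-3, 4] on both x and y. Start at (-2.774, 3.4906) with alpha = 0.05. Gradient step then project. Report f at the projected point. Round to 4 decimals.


Step 1: Compute gradient at (-2.774, 3.4906).
grad_x = 2*2*-2.774 - 8 = -19.096
grad_y = 2*8*3.4906 - 3 = 52.8496
Step 2: Gradient step.
x_raw = -2.774 - 0.05*-19.096 = -1.8192
y_raw = 3.4906 - 0.05*52.8496 = 0.8481
Step 3: Project onto [-3, 4].
x_proj = clip(-1.8192) = -1.8192
y_proj = clip(0.8481) = 0.8481
Step 4: Evaluate f.
f(-1.8192, 0.8481) = 24.3827


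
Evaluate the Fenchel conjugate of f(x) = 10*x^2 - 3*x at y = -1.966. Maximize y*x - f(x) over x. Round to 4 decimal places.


f*(y) = sup_x {y*x - a*x^2 - b*x} = sup_x {(y-b)*x - a*x^2}
FOC: (y - b) - 2a*x = 0 => x* = (y - b)/(2a)
x* = (-1.966 + 3)/(2*10) = 0.0517
f*(-1.966) = (y-b)^2/(4a) = (-1.966 + 3)^2/(4*10)
= 1.0692/40 = 0.0267


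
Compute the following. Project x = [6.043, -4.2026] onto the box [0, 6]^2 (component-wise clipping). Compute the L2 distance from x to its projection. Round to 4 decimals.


Project each component onto [0, 6].
clip(6.043) = 6.0, clip(-4.2026) = 0.0
Projection = [6.0, 0.0]
Squared diffs: [0.0018, 17.6618]
Distance = sqrt(17.6636) = 4.2028


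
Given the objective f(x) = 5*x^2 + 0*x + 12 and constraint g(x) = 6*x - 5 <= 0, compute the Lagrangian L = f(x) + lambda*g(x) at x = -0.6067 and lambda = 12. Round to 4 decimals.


Step 1: Evaluate f(x).
f(-0.6067) = 5*(-0.6067)^2 + 0*(-0.6067) + 12 = 13.8404
Step 2: Evaluate g(x).
g(-0.6067) = 6*-0.6067 - 5 = -8.6402
Step 3: Compute Lagrangian.
L = 13.8404 + 12*-8.6402 = -89.842


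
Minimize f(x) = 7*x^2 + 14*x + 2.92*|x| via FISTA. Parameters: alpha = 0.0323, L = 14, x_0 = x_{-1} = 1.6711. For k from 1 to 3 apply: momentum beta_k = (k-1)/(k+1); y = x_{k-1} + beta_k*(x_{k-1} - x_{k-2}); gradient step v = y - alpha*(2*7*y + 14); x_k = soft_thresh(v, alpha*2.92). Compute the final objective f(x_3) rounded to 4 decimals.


FISTA on f(x) = 7*x^2 + 14*x + 2.92*|x|
L = 14, alpha = 0.0323
Iteration 1: beta = 0.0, y = 1.6711 + 0.0*(1.6711 - 1.6711) = 1.6711
  grad(y) = 37.3954, v = y - alpha*grad = 0.4632
  prox(v) = soft_thresh(0.4632, 0.0943) = 0.3689
Iteration 2: beta = 0.3333, y = 0.3689 + 0.3333*(0.3689 - 1.6711) = -0.0651
  grad(y) = 13.0879, v = y - alpha*grad = -0.4879
  prox(v) = soft_thresh(-0.4879, 0.0943) = -0.3936
Iteration 3: beta = 0.5, y = -0.3936 + 0.5*(-0.3936 - 0.3689) = -0.7748
  grad(y) = 3.1526, v = y - alpha*grad = -0.8766
  prox(v) = soft_thresh(-0.8766, 0.0943) = -0.7823
f(x_3) = 7*(-0.7823)^2 + 14*(-0.7823) + 2.92*|-0.7823| = -4.3839


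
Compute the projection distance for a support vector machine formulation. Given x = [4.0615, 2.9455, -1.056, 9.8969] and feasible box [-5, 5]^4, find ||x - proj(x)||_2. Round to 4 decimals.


Project each component onto [-5, 5].
clip(4.0615) = 4.0615, clip(2.9455) = 2.9455, clip(-1.056) = -1.056, clip(9.8969) = 5.0
Projection = [4.0615, 2.9455, -1.056, 5.0]
Squared diffs: [0.0, 0.0, 0.0, 23.9796]
Distance = sqrt(23.9796) = 4.8969


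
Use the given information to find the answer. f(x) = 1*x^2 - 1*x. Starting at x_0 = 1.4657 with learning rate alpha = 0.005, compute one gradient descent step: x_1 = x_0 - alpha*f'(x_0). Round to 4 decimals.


We compute the gradient at x_0 and apply the update.
f'(x) = 2*x - 1
f'(1.4657) = 2*1.4657 - 1 = 1.9314
x_1 = 1.4657 - 0.005*1.9314 = 1.456


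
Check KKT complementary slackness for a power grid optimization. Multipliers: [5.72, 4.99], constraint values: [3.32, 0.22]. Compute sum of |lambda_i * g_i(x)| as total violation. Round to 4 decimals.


KKT complementary slackness check:
lambda_1 * g_1 = 5.72 * 3.32 = 18.9904
lambda_2 * g_2 = 4.99 * 0.22 = 1.0978
Total violation = 18.9904 + 1.0978 = 20.0882


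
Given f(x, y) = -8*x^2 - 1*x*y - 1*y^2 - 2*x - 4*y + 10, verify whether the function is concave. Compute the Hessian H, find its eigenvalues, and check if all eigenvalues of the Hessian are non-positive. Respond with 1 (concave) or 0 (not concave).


The Hessian of f(x,y) = -8*x^2 - 1*x*y - 1*y^2 - 2*x - 4*y + 10 is:
H = [[-16, -1], [-1, -2]]
Trace = -16 - 2 = -18
Determinant = -16*-2 - (-1)^2 = 31
Discriminant = (-18)^2 - 4*31 = 200.0
Eigenvalues: lambda_1 = -16.0711, lambda_2 = -1.9289
The function is concave.

1


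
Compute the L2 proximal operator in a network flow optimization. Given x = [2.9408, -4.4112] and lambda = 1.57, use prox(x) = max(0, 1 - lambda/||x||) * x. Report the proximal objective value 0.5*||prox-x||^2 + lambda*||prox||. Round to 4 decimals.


Step 1: Compute ||x||.
||x|| = 5.3016
Step 2: Compute scaling factor.
scale = max(0, 1 - 1.57/5.3016) = 0.7039
Step 3: prox(x) = [2.0699, -3.1049]
||prox(x)|| = 3.7316
Step 4: Proximal objective.
0.5*||prox-x||^2 = 1.2325
lambda*||prox|| = 5.8586
Total = 7.0911


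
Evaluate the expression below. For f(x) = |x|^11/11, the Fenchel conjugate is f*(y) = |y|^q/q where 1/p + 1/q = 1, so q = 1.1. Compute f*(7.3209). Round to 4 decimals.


The conjugate exponent q satisfies 1/p + 1/q = 1.
p = 11, so q = 11/(11 - 1) = 1.1
|y|^q = 7.3209^1.1 = 8.9335
f*(7.3209) = 8.9335 / 1.1 = 8.1214


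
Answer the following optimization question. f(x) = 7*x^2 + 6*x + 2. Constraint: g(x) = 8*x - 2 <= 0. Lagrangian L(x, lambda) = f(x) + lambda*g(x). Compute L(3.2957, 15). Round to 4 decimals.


Step 1: Evaluate f(x).
f(3.2957) = 7*3.2957^2 + 6*3.2957 + 2 = 97.8057
Step 2: Evaluate g(x).
g(3.2957) = 8*3.2957 - 2 = 24.3656
Step 3: Compute Lagrangian.
L = 97.8057 + 15*24.3656 = 463.2897


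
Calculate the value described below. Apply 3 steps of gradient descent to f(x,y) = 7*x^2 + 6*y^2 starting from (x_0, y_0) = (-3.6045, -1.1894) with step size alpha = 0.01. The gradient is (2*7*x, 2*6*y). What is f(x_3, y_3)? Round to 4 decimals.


Gradient descent on f(x,y) = 7*x^2 + 6*y^2.
Starting point: (-3.6045, -1.1894), alpha = 0.01
Step 1: grad_x = 2*7*-3.6045 = -50.463, grad_y = 2*6*-1.1894 = -14.2728
  x_1 = -3.6045 - 0.01*-50.463 = -3.0999
  y_1 = -1.1894 - 0.01*-14.2728 = -1.0467
Step 2: grad_x = 2*7*-3.0999 = -43.3982, grad_y = 2*6*-1.0467 = -12.5601
  x_2 = -3.0999 - 0.01*-43.3982 = -2.6659
  y_2 = -1.0467 - 0.01*-12.5601 = -0.9211
Step 3: grad_x = 2*7*-2.6659 = -37.3224, grad_y = 2*6*-0.9211 = -11.0529
  x_3 = -2.6659 - 0.01*-37.3224 = -2.2927
  y_3 = -0.9211 - 0.01*-11.0529 = -0.8105
f(-2.2927, -0.8105) = 7*(-2.2927)^2 + 6*(-0.8105)^2 = 40.736


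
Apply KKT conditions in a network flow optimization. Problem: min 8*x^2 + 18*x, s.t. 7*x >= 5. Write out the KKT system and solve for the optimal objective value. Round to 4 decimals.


Step 1: Try lambda = 0 (constraint inactive).
x_unc = -18/(2*8) = -1.125
Check: 7*-1.125 = -7.875 < 5 -- violated!
Step 2: Constraint must be active: 7*x = 5
x* = 5/7 = 0.7143 (rounded; the exact value 5/7 is used below)
lambda = (2*8*(5/7) + 18)/7 = 4.2041
Step 3: Compute optimal value.
f(x*) = 8*(5/7)^2 + 18*(5/7) = 16.9388


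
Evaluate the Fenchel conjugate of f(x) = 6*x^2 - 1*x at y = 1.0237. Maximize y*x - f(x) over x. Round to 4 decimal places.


f*(y) = sup_x {y*x - a*x^2 - b*x} = sup_x {(y-b)*x - a*x^2}
FOC: (y - b) - 2a*x = 0 => x* = (y - b)/(2a)
x* = (1.0237 + 1)/(2*6) = 0.1686
f*(1.0237) = (y-b)^2/(4a) = (1.0237 + 1)^2/(4*6)
= 4.0954/24 = 0.1706


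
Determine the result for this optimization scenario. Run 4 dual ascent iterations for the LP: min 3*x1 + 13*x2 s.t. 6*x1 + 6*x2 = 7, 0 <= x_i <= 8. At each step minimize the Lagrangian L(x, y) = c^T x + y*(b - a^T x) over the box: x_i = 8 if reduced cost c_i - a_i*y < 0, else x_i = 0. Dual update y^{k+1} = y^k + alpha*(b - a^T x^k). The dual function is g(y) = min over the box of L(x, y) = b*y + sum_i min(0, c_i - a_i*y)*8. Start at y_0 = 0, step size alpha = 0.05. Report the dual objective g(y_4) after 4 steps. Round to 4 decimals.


Dual ascent for LP: min 3*x1 + 13*x2, 6*x1 + 6*x2 = 7, 0 <= x_i <= 8
Step 1: y^k = 0.0, reduced costs: (3.0, 13.0)
  x^k = (0.0, 0.0), subgradient = b - a^T x = 7.0
  y^{k+1} = 0.0 + 0.05*7.0 = 0.35
Step 2: y^k = 0.35, reduced costs: (0.9, 10.9)
  x^k = (0.0, 0.0), subgradient = b - a^T x = 7.0
  y^{k+1} = 0.35 + 0.05*7.0 = 0.7
Step 3: y^k = 0.7, reduced costs: (-1.2, 8.8)
  x^k = (8.0, 0.0), subgradient = b - a^T x = -41.0
  y^{k+1} = 0.7 + 0.05*-41.0 = -1.35
Step 4: y^k = -1.35, reduced costs: (11.1, 21.1)
  x^k = (0.0, 0.0), subgradient = b - a^T x = 7.0
  y^{k+1} = -1.35 + 0.05*7.0 = -1.0
Dual objective at y_4 = -1.0: reduced costs (9.0, 19.0), box minimizer x = (0.0, 0.0)
g(y_4) = b*y + (c1 - a1*y)*x1 + (c2 - a2*y)*x2 = 7*(-1.0) + 9.0*0.0 + 19.0*0.0 = -7.0 + 0.0 + 0.0 = -7.0


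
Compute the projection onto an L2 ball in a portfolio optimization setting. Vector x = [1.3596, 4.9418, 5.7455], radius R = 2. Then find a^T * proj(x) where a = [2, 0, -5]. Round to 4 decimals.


Step 1: Compute ||x|| (intermediates to 6 decimals).
||x|| = sqrt(1.3596^2 + 4.9418^2 + 5.7455^2) = 7.699394
Step 2: Project.
Since ||x|| > R, scale = R/||x|| = 2/7.699394 = 0.259761, proj(x) = scale * x
proj(x) = [0.353171, 1.283687, 1.492457]
Step 3: Dot product.
a^T * proj(x) = 2*0.353171 + 0*1.283687 - 5*1.492457 = -6.7559


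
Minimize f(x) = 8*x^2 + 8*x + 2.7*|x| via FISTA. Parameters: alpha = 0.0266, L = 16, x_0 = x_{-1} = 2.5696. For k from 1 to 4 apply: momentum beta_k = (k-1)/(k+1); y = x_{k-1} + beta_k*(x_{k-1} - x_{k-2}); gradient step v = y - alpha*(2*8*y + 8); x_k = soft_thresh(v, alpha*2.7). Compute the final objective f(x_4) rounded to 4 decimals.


FISTA on f(x) = 8*x^2 + 8*x + 2.7*|x|
L = 16, alpha = 0.0266
Iteration 1: beta = 0.0, y = 2.5696 + 0.0*(2.5696 - 2.5696) = 2.5696
  grad(y) = 49.1136, v = y - alpha*grad = 1.2632
  prox(v) = soft_thresh(1.2632, 0.0718) = 1.1914
Iteration 2: beta = 0.3333, y = 1.1914 + 0.3333*(1.1914 - 2.5696) = 0.7319
  grad(y) = 19.7111, v = y - alpha*grad = 0.2076
  prox(v) = soft_thresh(0.2076, 0.0718) = 0.1358
Iteration 3: beta = 0.5, y = 0.1358 + 0.5*(0.1358 - 1.1914) = -0.392
  grad(y) = 1.7285, v = y - alpha*grad = -0.4379
  prox(v) = soft_thresh(-0.4379, 0.0718) = -0.3661
Iteration 4: beta = 0.6, y = -0.3661 + 0.6*(-0.3661 - 0.1358) = -0.6673
  grad(y) = -2.6766, v = y - alpha*grad = -0.5961
  prox(v) = soft_thresh(-0.5961, 0.0718) = -0.5243
f(x_4) = 8*(-0.5243)^2 + 8*(-0.5243) + 2.7*|-0.5243| = -0.5798


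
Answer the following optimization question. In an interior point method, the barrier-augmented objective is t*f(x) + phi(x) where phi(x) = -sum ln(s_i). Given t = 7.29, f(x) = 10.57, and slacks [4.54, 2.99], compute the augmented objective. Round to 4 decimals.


Step 1: Compute log-barrier.
ln values: [1.5129, 1.0953]
phi = -(1.5129 + 1.0953) = -2.6082
Step 2: Compute augmented objective.
t*f(x) = 7.29*10.57 = 77.0553
Total = 77.0553 - 2.6082 = 74.4471


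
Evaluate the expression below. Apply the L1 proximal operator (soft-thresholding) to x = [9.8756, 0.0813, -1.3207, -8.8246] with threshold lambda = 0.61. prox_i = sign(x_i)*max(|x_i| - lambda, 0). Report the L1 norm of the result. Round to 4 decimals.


Soft-thresholding with lambda = 0.61:
prox(9.8756) = sign(9.8756)*max(|9.8756| - 0.61, 0) = 9.2656
prox(0.0813) = sign(0.0813)*max(|0.0813| - 0.61, 0) = 0.0
prox(-1.3207) = sign(-1.3207)*max(|-1.3207| - 0.61, 0) = -0.7107
prox(-8.8246) = sign(-8.8246)*max(|-8.8246| - 0.61, 0) = -8.2146
prox(x) = [9.2656, 0.0, -0.7107, -8.2146]
||prox(x)||_1 = 9.2656 + 0.0 + 0.7107 + 8.2146 = 18.1909


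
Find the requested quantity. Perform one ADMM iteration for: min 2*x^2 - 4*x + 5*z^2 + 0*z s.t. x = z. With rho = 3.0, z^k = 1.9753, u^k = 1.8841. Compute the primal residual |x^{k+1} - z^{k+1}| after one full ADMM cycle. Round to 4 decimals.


ADMM iteration with rho = 3.0, z^k = 1.9753, u^k = 1.8841
Step 1: x-update.
Minimize 2*x^2 - 4*x + (3.0/2)*(x - 1.9753 + 1.8841)^2
FOC: (2*2 + 3.0)*x = 4 + 3.0*(1.9753 - 1.8841)
x^{k+1} = 0.6105
Step 2: z-update.
Minimize 5*z^2 + 0*z + (3.0/2)*(0.6105 - z + 1.8841)^2
FOC: (2*5 + 3.0)*z = 0 + 3.0*(0.6105 + 1.8841)
z^{k+1} = 0.5757
Step 3: u-update.
u^{k+1} = 1.8841 + 0.6105 - 0.5757 = 1.9189
Step 4: Primal residual = |0.6105 - 0.5757| = 0.0348


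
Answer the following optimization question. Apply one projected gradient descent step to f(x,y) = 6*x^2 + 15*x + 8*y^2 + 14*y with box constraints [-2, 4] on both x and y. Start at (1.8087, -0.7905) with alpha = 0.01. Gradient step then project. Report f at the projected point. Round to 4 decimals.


Step 1: Compute gradient at (1.8087, -0.7905).
grad_x = 2*6*1.8087 + 15 = 36.7044
grad_y = 2*8*-0.7905 + 14 = 1.352
Step 2: Gradient step.
x_raw = 1.8087 - 0.01*36.7044 = 1.4417
y_raw = -0.7905 - 0.01*1.352 = -0.804
Step 3: Project onto [-2, 4].
x_proj = clip(1.4417) = 1.4417
y_proj = clip(-0.804) = -0.804
Step 4: Evaluate f.
f(1.4417, -0.804) = 28.0104


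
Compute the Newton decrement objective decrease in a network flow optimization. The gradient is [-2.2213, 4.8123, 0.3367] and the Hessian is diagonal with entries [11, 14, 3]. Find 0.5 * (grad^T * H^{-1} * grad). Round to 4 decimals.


Step 1: H is diagonal, so H^(-1) * g = [-0.2019, 0.3437, 0.1122].
Step 2: g^T H^(-1) g = sum_i g_i^2 / H_ii
  = (-2.2213)^2/11 + (4.8123)^2/14 + (0.3367)^2/3
  = 0.4486 + 1.6542 + 0.0378 = 2.1405
Step 3: Objective decrease = 0.5 * g^T H^(-1) g = 1.0703


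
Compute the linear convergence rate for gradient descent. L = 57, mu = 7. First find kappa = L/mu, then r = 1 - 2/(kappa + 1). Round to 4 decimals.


Step 1: Compute the condition number.
kappa = L/mu = 57/7 = 8.1429
Step 2: Compute the convergence rate.
r = 1 - 2/(kappa + 1) = 1 - 2*mu/(L + mu) = (L - mu)/(L + mu) = 50/64 = 0.7813


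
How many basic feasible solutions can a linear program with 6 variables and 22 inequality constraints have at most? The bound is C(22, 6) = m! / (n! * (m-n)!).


Each vertex corresponds to some choice of n active constraints out of m, so the number of vertices is at most C(m, n) = m! / (n!(m-n)!).
m = 22, n = 6
Numerator: 22 * 21 * 20 * 19 * 18 * 17
Denominator: 6! = 720
C(22, 6) = 74613


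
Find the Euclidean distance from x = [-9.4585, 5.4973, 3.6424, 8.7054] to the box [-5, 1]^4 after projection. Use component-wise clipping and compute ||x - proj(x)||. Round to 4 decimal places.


Project each component onto [-5, 1].
clip(-9.4585) = -5.0, clip(5.4973) = 1.0, clip(3.6424) = 1.0, clip(8.7054) = 1.0
Projection = [-5.0, 1.0, 1.0, 1.0]
Squared diffs: [19.8782, 20.2257, 6.9823, 59.3732]
Distance = sqrt(106.4594) = 10.3179


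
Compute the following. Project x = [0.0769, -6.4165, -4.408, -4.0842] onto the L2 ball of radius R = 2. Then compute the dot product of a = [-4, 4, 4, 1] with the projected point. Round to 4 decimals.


Step 1: Compute ||x|| (intermediates to 6 decimals).
||x|| = sqrt(0.0769^2 + (-6.4165)^2 + (-4.408)^2 + (-4.0842)^2) = 8.79139
Step 2: Project.
Since ||x|| > R, scale = R/||x|| = 2/8.79139 = 0.227495, proj(x) = scale * x
proj(x) = [0.017494, -1.459722, -1.002798, -0.929135]
Step 3: Dot product.
a^T * proj(x) = -4*0.017494 + 4*(-1.459722) + 4*(-1.002798) + 1*(-0.929135) = -10.8492


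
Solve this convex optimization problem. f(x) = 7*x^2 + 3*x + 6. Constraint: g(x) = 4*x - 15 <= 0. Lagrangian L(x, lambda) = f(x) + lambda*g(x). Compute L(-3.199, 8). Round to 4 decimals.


Step 1: Evaluate f(x).
f(-3.199) = 7*(-3.199)^2 + 3*(-3.199) + 6 = 68.0382
Step 2: Evaluate g(x).
g(-3.199) = 4*-3.199 - 15 = -27.796
Step 3: Compute Lagrangian.
L = 68.0382 + 8*-27.796 = -154.3298


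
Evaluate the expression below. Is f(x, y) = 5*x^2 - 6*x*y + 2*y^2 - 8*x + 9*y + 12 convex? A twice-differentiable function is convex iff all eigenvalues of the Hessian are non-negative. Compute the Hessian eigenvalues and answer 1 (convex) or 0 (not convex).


The Hessian of f(x,y) = 5*x^2 - 6*x*y + 2*y^2 - 8*x + 9*y + 12 is:
H = [[10, -6], [-6, 4]]
Trace = 10 + 4 = 14
Determinant = 10*4 - (-6)^2 = 4
Discriminant = (14)^2 - 4*4 = 180.0
Eigenvalues: lambda_1 = 0.2918, lambda_2 = 13.7082
The function is convex.

1


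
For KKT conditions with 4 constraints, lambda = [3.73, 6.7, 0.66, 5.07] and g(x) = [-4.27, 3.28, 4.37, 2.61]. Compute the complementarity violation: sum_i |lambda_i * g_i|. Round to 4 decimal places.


KKT complementary slackness check:
lambda_1 * g_1 = 3.73 * -4.27 = -15.9271
lambda_2 * g_2 = 6.7 * 3.28 = 21.976
lambda_3 * g_3 = 0.66 * 4.37 = 2.8842
lambda_4 * g_4 = 5.07 * 2.61 = 13.2327
Total violation = 15.9271 + 21.976 + 2.8842 + 13.2327 = 54.02


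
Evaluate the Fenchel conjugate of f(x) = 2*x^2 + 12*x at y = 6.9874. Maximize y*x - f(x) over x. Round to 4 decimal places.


f*(y) = sup_x {y*x - a*x^2 - b*x} = sup_x {(y-b)*x - a*x^2}
FOC: (y - b) - 2a*x = 0 => x* = (y - b)/(2a)
x* = (6.9874 - 12)/(2*2) = -1.2532
f*(6.9874) = (y-b)^2/(4a) = (6.9874 - 12)^2/(4*2)
= 25.1262/8 = 3.1408


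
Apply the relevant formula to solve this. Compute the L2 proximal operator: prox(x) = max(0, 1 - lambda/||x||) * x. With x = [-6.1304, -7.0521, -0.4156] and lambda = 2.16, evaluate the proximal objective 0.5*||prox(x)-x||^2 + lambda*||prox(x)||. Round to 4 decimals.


Step 1: Compute ||x||.
||x|| = 9.3534
Step 2: Compute scaling factor.
scale = max(0, 1 - 2.16/9.3534) = 0.7691
Step 3: prox(x) = [-4.7147, -5.4235, -0.3196]
||prox(x)|| = 7.1934
Step 4: Proximal objective.
0.5*||prox-x||^2 = 2.3328
lambda*||prox|| = 15.5377
Total = 17.8706


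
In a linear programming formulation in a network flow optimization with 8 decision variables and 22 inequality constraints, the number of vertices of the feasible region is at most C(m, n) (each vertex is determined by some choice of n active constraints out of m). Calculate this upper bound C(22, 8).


Each vertex corresponds to some choice of n active constraints out of m, so the number of vertices is at most C(m, n) = m! / (n!(m-n)!).
m = 22, n = 8
Numerator: 22 * 21 * 20 * 19 * 18 * 17 * 16 * 15
Denominator: 8! = 40320
C(22, 8) = 319770


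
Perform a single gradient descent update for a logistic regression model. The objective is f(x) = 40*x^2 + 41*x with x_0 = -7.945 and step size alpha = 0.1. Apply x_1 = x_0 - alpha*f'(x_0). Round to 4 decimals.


We compute the gradient at x_0 and apply the update.
f'(x) = 80*x + 41
f'(-7.945) = 80*-7.945 + 41 = -594.6
x_1 = -7.945 - 0.1*-594.6 = 51.515


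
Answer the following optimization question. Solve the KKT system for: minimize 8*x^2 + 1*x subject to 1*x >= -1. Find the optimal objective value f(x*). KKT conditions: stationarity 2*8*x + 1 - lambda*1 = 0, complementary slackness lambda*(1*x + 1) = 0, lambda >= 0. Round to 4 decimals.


Step 1: Try lambda = 0 (constraint inactive).
Stationarity: 2*8*x + 1 = 0
x* = -1/(2*8) = -0.0625
Check constraint: 1*-0.0625 = -0.0625 >= -1 -- satisfied.
Step 2: Compute optimal value.
f(x*) = 8*(-0.0625)^2 + 1*(-0.0625) = -0.0313


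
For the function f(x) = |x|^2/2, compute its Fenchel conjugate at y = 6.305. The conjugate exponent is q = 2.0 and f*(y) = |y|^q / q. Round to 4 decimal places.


The conjugate exponent q satisfies 1/p + 1/q = 1.
p = 2, so q = 2/(2 - 1) = 2.0
|y|^q = 6.305^2.0 = 39.753
f*(6.305) = 39.753 / 2.0 = 19.8765


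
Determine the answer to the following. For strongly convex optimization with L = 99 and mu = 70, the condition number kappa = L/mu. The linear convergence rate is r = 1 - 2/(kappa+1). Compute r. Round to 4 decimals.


Step 1: Compute the condition number.
kappa = L/mu = 99/70 = 1.4143
Step 2: Compute the convergence rate.
r = 1 - 2/(kappa + 1) = 1 - 2*mu/(L + mu) = (L - mu)/(L + mu) = 29/169 = 0.1716


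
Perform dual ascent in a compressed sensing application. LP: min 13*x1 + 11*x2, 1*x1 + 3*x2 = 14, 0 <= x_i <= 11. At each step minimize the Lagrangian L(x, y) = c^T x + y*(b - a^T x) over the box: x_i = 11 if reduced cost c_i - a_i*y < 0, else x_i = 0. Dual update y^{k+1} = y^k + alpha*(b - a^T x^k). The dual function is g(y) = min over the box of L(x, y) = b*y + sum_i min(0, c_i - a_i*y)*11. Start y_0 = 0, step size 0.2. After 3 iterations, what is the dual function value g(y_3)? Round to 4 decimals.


Dual ascent for LP: min 13*x1 + 11*x2, 1*x1 + 3*x2 = 14, 0 <= x_i <= 11
Step 1: y^k = 0.0, reduced costs: (13.0, 11.0)
  x^k = (0.0, 0.0), subgradient = b - a^T x = 14.0
  y^{k+1} = 0.0 + 0.2*14.0 = 2.8
Step 2: y^k = 2.8, reduced costs: (10.2, 2.6)
  x^k = (0.0, 0.0), subgradient = b - a^T x = 14.0
  y^{k+1} = 2.8 + 0.2*14.0 = 5.6
Step 3: y^k = 5.6, reduced costs: (7.4, -5.8)
  x^k = (0.0, 11.0), subgradient = b - a^T x = -19.0
  y^{k+1} = 5.6 + 0.2*-19.0 = 1.8
Dual objective at y_3 = 1.8: reduced costs (11.2, 5.6), box minimizer x = (0.0, 0.0)
g(y_3) = b*y + (c1 - a1*y)*x1 + (c2 - a2*y)*x2 = 14*1.8 + 11.2*0.0 + 5.6*0.0 = 25.2 + 0.0 + 0.0 = 25.2


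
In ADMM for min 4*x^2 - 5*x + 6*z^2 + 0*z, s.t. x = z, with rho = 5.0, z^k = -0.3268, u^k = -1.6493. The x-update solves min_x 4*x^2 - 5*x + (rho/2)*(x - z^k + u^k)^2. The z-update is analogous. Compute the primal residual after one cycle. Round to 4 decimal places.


ADMM iteration with rho = 5.0, z^k = -0.3268, u^k = -1.6493
Step 1: x-update.
Minimize 4*x^2 - 5*x + (5.0/2)*(x + 0.3268 - 1.6493)^2
FOC: (2*4 + 5.0)*x = 5 + 5.0*(-0.3268 + 1.6493)
x^{k+1} = 0.8933
Step 2: z-update.
Minimize 6*z^2 + 0*z + (5.0/2)*(0.8933 - z - 1.6493)^2
FOC: (2*6 + 5.0)*z = 0 + 5.0*(0.8933 - 1.6493)
z^{k+1} = -0.2224
Step 3: u-update.
u^{k+1} = -1.6493 + 0.8933 + 0.2224 = -0.5337
Step 4: Primal residual = |0.8933 + 0.2224| = 1.1156


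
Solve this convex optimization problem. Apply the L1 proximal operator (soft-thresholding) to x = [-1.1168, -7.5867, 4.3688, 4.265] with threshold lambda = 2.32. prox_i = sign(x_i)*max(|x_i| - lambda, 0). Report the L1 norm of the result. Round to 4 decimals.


Soft-thresholding with lambda = 2.32:
prox(-1.1168) = sign(-1.1168)*max(|-1.1168| - 2.32, 0) = 0.0
prox(-7.5867) = sign(-7.5867)*max(|-7.5867| - 2.32, 0) = -5.2667
prox(4.3688) = sign(4.3688)*max(|4.3688| - 2.32, 0) = 2.0488
prox(4.265) = sign(4.265)*max(|4.265| - 2.32, 0) = 1.945
prox(x) = [0.0, -5.2667, 2.0488, 1.945]
||prox(x)||_1 = 0.0 + 5.2667 + 2.0488 + 1.945 = 9.2605


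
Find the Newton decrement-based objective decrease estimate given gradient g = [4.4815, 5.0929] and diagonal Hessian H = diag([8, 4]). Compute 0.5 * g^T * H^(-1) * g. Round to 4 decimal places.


Step 1: H is diagonal, so H^(-1) * g = [0.5602, 1.2732].
Step 2: g^T H^(-1) g = sum_i g_i^2 / H_ii
  = (4.4815)^2/8 + (5.0929)^2/4
  = 2.5105 + 6.4844 = 8.9949
Step 3: Objective decrease = 0.5 * g^T H^(-1) g = 4.4974


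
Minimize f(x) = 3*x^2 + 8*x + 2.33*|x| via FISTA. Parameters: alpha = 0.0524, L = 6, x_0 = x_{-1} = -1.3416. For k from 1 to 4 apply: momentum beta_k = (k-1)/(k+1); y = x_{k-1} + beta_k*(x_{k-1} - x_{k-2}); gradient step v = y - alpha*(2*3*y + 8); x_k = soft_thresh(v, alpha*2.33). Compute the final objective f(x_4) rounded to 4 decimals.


FISTA on f(x) = 3*x^2 + 8*x + 2.33*|x|
L = 6, alpha = 0.0524
Iteration 1: beta = 0.0, y = -1.3416 + 0.0*(-1.3416 + 1.3416) = -1.3416
  grad(y) = -0.0496, v = y - alpha*grad = -1.339
  prox(v) = soft_thresh(-1.339, 0.1221) = -1.2169
Iteration 2: beta = 0.3333, y = -1.2169 + 0.3333*(-1.2169 + 1.3416) = -1.1753
  grad(y) = 0.9479, v = y - alpha*grad = -1.225
  prox(v) = soft_thresh(-1.225, 0.1221) = -1.1029
Iteration 3: beta = 0.5, y = -1.1029 + 0.5*(-1.1029 + 1.2169) = -1.0459
  grad(y) = 1.7244, v = y - alpha*grad = -1.1363
  prox(v) = soft_thresh(-1.1363, 0.1221) = -1.0142
Iteration 4: beta = 0.6, y = -1.0142 + 0.6*(-1.0142 + 1.1029) = -0.961
  grad(y) = 2.2342, v = y - alpha*grad = -1.078
  prox(v) = soft_thresh(-1.078, 0.1221) = -0.9559
f(x_4) = 3*(-0.9559)^2 + 8*(-0.9559) + 2.33*|-0.9559| = -2.6787


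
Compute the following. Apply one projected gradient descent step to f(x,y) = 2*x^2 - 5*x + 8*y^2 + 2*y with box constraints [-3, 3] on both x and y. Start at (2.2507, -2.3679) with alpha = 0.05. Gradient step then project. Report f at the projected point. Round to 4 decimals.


Step 1: Compute gradient at (2.2507, -2.3679).
grad_x = 2*2*2.2507 - 5 = 4.0028
grad_y = 2*8*-2.3679 + 2 = -35.8864
Step 2: Gradient step.
x_raw = 2.2507 - 0.05*4.0028 = 2.0506
y_raw = -2.3679 - 0.05*-35.8864 = -0.5736
Step 3: Project onto [-3, 3].
x_proj = clip(2.0506) = 2.0506
y_proj = clip(-0.5736) = -0.5736
Step 4: Evaluate f.
f(2.0506, -0.5736) = -0.3584


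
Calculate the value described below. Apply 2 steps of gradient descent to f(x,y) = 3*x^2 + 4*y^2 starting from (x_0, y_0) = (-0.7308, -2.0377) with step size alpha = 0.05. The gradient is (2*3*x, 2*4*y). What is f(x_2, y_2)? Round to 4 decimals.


Gradient descent on f(x,y) = 3*x^2 + 4*y^2.
Starting point: (-0.7308, -2.0377), alpha = 0.05
Step 1: grad_x = 2*3*-0.7308 = -4.3848, grad_y = 2*4*-2.0377 = -16.3016
  x_1 = -0.7308 - 0.05*-4.3848 = -0.5116
  y_1 = -2.0377 - 0.05*-16.3016 = -1.2226
Step 2: grad_x = 2*3*-0.5116 = -3.0694, grad_y = 2*4*-1.2226 = -9.781
  x_2 = -0.5116 - 0.05*-3.0694 = -0.3581
  y_2 = -1.2226 - 0.05*-9.781 = -0.7336
f(-0.3581, -0.7336) = 3*(-0.3581)^2 + 4*(-0.7336)^2 = 2.5372


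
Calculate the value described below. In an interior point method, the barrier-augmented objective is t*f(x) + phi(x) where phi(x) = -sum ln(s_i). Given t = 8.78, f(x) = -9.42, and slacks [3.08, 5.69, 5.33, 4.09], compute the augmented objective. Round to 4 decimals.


Step 1: Compute log-barrier.
ln values: [1.1249, 1.7387, 1.6734, 1.4085]
phi = -(1.1249 + 1.7387 + 1.6734 + 1.4085) = -5.9455
Step 2: Compute augmented objective.
t*f(x) = 8.78*-9.42 = -82.7076
Total = -82.7076 - 5.9455 = -88.6531


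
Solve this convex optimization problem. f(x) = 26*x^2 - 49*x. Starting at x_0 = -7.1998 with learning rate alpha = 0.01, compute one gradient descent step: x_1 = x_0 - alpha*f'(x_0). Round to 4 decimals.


We compute the gradient at x_0 and apply the update.
f'(x) = 52*x - 49
f'(-7.1998) = 52*-7.1998 - 49 = -423.3896
x_1 = -7.1998 - 0.01*-423.3896 = -2.9659


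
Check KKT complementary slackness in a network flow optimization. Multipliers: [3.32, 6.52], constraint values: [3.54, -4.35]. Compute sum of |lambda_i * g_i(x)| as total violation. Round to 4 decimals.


KKT complementary slackness check:
lambda_1 * g_1 = 3.32 * 3.54 = 11.7528
lambda_2 * g_2 = 6.52 * -4.35 = -28.362
Total violation = 11.7528 + 28.362 = 40.1148


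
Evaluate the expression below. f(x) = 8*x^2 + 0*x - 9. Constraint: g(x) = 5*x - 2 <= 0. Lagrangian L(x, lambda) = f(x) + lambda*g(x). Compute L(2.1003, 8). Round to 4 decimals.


Step 1: Evaluate f(x).
f(2.1003) = 8*2.1003^2 + 0*2.1003 - 9 = 26.2901
Step 2: Evaluate g(x).
g(2.1003) = 5*2.1003 - 2 = 8.5015
Step 3: Compute Lagrangian.
L = 26.2901 + 8*8.5015 = 94.3021
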